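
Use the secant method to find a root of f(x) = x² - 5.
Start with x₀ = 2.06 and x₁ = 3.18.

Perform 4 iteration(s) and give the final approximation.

f(x) = x² - 5
x₀ = 2.06, x₁ = 3.18

Secant formula: x_{n+1} = x_n - f(x_n)(x_n - x_{n-1})/(f(x_n) - f(x_{n-1}))

Iteration 1:
  f(2.060000) = -0.756400
  f(3.180000) = 5.112400
  x_2 = 3.180000 - 5.112400×(3.180000 - 2.060000)/(5.112400 - (-0.756400))
       = 2.204351
Iteration 2:
  f(3.180000) = 5.112400
  f(2.204351) = -0.140836
  x_3 = 2.204351 - (-0.140836)×(2.204351 - 3.180000)/(-0.140836 - 5.112400)
       = 2.230508
Iteration 3:
  f(2.204351) = -0.140836
  f(2.230508) = -0.024835
  x_4 = 2.230508 - (-0.024835)×(2.230508 - 2.204351)/(-0.024835 - (-0.140836))
       = 2.236108
Iteration 4:
  f(2.230508) = -0.024835
  f(2.236108) = 0.000178
  x_5 = 2.236108 - 0.000178×(2.236108 - 2.230508)/(0.000178 - (-0.024835))
       = 2.236068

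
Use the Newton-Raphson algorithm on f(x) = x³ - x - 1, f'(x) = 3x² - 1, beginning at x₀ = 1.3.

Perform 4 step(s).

f(x) = x³ - x - 1
f'(x) = 3x² - 1
x₀ = 1.3

Newton-Raphson formula: x_{n+1} = x_n - f(x_n)/f'(x_n)

Iteration 1:
  f(1.300000) = -0.103000
  f'(1.300000) = 4.070000
  x_1 = 1.300000 - (-0.103000)/4.070000 = 1.325307
Iteration 2:
  f(1.325307) = 0.002514
  f'(1.325307) = 4.269317
  x_2 = 1.325307 - 0.002514/4.269317 = 1.324718
Iteration 3:
  f(1.324718) = 0.000001
  f'(1.324718) = 4.264636
  x_3 = 1.324718 - 0.000001/4.264636 = 1.324718
Iteration 4:
  f(1.324718) = 0.000000
  f'(1.324718) = 4.264633
  x_4 = 1.324718 - 0.000000/4.264633 = 1.324718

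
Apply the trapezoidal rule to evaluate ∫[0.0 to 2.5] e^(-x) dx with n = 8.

f(x) = e^(-x)
a = 0.0, b = 2.5, n = 8
h = (b - a)/n = 0.312500

Trapezoidal rule: (h/2)[f(x₀) + 2f(x₁) + 2f(x₂) + ... + f(xₙ)]

x_0 = 0.0000, f(x_0) = 1.000000, coefficient = 1
x_1 = 0.3125, f(x_1) = 0.731616, coefficient = 2
x_2 = 0.6250, f(x_2) = 0.535261, coefficient = 2
x_3 = 0.9375, f(x_3) = 0.391606, coefficient = 2
x_4 = 1.2500, f(x_4) = 0.286505, coefficient = 2
x_5 = 1.5625, f(x_5) = 0.209611, coefficient = 2
x_6 = 1.8750, f(x_6) = 0.153355, coefficient = 2
x_7 = 2.1875, f(x_7) = 0.112197, coefficient = 2
x_8 = 2.5000, f(x_8) = 0.082085, coefficient = 1

I ≈ (0.312500/2) × 5.922386 = 0.925373
Exact value: 0.917915
Error: 0.007458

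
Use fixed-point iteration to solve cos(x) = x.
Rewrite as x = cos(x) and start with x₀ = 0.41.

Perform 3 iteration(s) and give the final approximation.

Equation: cos(x) = x
Fixed-point form: x = cos(x)
x₀ = 0.41

x_1 = g(0.410000) = 0.917121
x_2 = g(0.917121) = 0.608108
x_3 = g(0.608108) = 0.820730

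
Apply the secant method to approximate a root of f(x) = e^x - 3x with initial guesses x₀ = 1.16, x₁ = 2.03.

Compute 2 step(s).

f(x) = e^x - 3x
x₀ = 1.16, x₁ = 2.03

Secant formula: x_{n+1} = x_n - f(x_n)(x_n - x_{n-1})/(f(x_n) - f(x_{n-1}))

Iteration 1:
  f(1.160000) = -0.290067
  f(2.030000) = 1.524086
  x_2 = 2.030000 - 1.524086×(2.030000 - 1.160000)/(1.524086 - (-0.290067))
       = 1.299105
Iteration 2:
  f(2.030000) = 1.524086
  f(1.299105) = -0.231301
  x_3 = 1.299105 - (-0.231301)×(1.299105 - 2.030000)/(-0.231301 - 1.524086)
       = 1.395412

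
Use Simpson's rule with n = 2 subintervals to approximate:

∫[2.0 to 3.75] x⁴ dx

f(x) = x⁴
a = 2.0, b = 3.75, n = 2
h = (b - a)/n = 0.875000

Simpson's rule: (h/3)[f(x₀) + 4f(x₁) + 2f(x₂) + ... + f(xₙ)]

x_0 = 2.0000, f(x_0) = 16.000000, coefficient = 1
x_1 = 2.8750, f(x_1) = 68.320557, coefficient = 4
x_2 = 3.7500, f(x_2) = 197.753906, coefficient = 1

I ≈ (0.875000/3) × 487.036133 = 142.052205
Exact value: 141.915430
Error: 0.136776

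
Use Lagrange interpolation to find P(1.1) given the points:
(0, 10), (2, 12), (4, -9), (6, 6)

Lagrange interpolation formula:
P(x) = Σ yᵢ × Lᵢ(x)
where Lᵢ(x) = Π_{j≠i} (x - xⱼ)/(xᵢ - xⱼ)

L_0(1.1) = (1.1 - 2)/(0 - 2) × (1.1 - 4)/(0 - 4) × (1.1 - 6)/(0 - 6) = 0.266437
L_1(1.1) = (1.1 - 0)/(2 - 0) × (1.1 - 4)/(2 - 4) × (1.1 - 6)/(2 - 6) = 0.976938
L_2(1.1) = (1.1 - 0)/(4 - 0) × (1.1 - 2)/(4 - 2) × (1.1 - 6)/(4 - 6) = -0.303187
L_3(1.1) = (1.1 - 0)/(6 - 0) × (1.1 - 2)/(6 - 2) × (1.1 - 4)/(6 - 4) = 0.059812

P(1.1) = 10×L_0(1.1) + 12×L_1(1.1) + (-9)×L_2(1.1) + 6×L_3(1.1)
P(1.1) = 17.475188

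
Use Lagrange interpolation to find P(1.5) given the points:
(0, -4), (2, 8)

Lagrange interpolation formula:
P(x) = Σ yᵢ × Lᵢ(x)
where Lᵢ(x) = Π_{j≠i} (x - xⱼ)/(xᵢ - xⱼ)

L_0(1.5) = (1.5 - 2)/(0 - 2) = 0.250000
L_1(1.5) = (1.5 - 0)/(2 - 0) = 0.750000

P(1.5) = (-4)×L_0(1.5) + 8×L_1(1.5)
P(1.5) = 5.000000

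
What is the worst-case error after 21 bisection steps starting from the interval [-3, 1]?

Bisection error bound: |error| ≤ (b-a)/2^n
|error| ≤ (1 - (-3))/2^21 = 4/2^21
|error| ≤ 0.0000019073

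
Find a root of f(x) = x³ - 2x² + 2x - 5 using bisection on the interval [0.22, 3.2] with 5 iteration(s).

f(x) = x³ - 2x² + 2x - 5
Initial interval: [0.22, 3.2]

Iteration 1:
  c_1 = (0.220000 + 3.200000)/2 = 1.710000
  f(c_1) = f(1.710000) = -2.427989
  f(a) × f(c) ≥ 0, new interval: [1.710000, 3.200000]
Iteration 2:
  c_2 = (1.710000 + 3.200000)/2 = 2.455000
  f(c_2) = f(2.455000) = 2.652296
  f(a) × f(c) < 0, new interval: [1.710000, 2.455000]
Iteration 3:
  c_3 = (1.710000 + 2.455000)/2 = 2.082500
  f(c_3) = f(2.082500) = -0.477213
  f(a) × f(c) ≥ 0, new interval: [2.082500, 2.455000]
Iteration 4:
  c_4 = (2.082500 + 2.455000)/2 = 2.268750
  f(c_4) = f(2.268750) = 0.920817
  f(a) × f(c) < 0, new interval: [2.082500, 2.268750]
Iteration 5:
  c_5 = (2.082500 + 2.268750)/2 = 2.175625
  f(c_5) = f(2.175625) = 0.182544
  f(a) × f(c) < 0, new interval: [2.082500, 2.175625]

After 5 iteration(s), the approximation is c_5 = 2.175625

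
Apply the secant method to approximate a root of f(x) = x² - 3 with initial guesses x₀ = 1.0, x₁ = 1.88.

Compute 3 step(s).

f(x) = x² - 3
x₀ = 1.0, x₁ = 1.88

Secant formula: x_{n+1} = x_n - f(x_n)(x_n - x_{n-1})/(f(x_n) - f(x_{n-1}))

Iteration 1:
  f(1.000000) = -2.000000
  f(1.880000) = 0.534400
  x_2 = 1.880000 - 0.534400×(1.880000 - 1.000000)/(0.534400 - (-2.000000))
       = 1.694444
Iteration 2:
  f(1.880000) = 0.534400
  f(1.694444) = -0.128858
  x_3 = 1.694444 - (-0.128858)×(1.694444 - 1.880000)/(-0.128858 - 0.534400)
       = 1.730494
Iteration 3:
  f(1.694444) = -0.128858
  f(1.730494) = -0.005390
  x_4 = 1.730494 - (-0.005390)×(1.730494 - 1.694444)/(-0.005390 - (-0.128858))
       = 1.732068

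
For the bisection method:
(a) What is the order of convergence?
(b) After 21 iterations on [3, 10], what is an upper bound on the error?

(a) Bisection has linear (order 1) convergence; the error is halved each step.

(b) Error bound = (b-a)/2^n = (10 - 3)/2^{21}
    = 7/2^{21}

(a) 1 (linear); (b) error ≤ 3.34e-06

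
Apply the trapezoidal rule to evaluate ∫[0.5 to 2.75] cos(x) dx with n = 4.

f(x) = cos(x)
a = 0.5, b = 2.75, n = 4
h = (b - a)/n = 0.562500

Trapezoidal rule: (h/2)[f(x₀) + 2f(x₁) + 2f(x₂) + ... + f(xₙ)]

x_0 = 0.5000, f(x_0) = 0.877583, coefficient = 1
x_1 = 1.0625, f(x_1) = 0.486690, coefficient = 2
x_2 = 1.6250, f(x_2) = -0.054177, coefficient = 2
x_3 = 2.1875, f(x_3) = -0.578349, coefficient = 2
x_4 = 2.7500, f(x_4) = -0.924302, coefficient = 1

I ≈ (0.562500/2) × -0.338393 = -0.095173
Exact value: -0.097765
Error: 0.002591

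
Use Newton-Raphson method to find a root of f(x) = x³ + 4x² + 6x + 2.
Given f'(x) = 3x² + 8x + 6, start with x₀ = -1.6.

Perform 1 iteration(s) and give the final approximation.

f(x) = x³ + 4x² + 6x + 2
f'(x) = 3x² + 8x + 6
x₀ = -1.6

Newton-Raphson formula: x_{n+1} = x_n - f(x_n)/f'(x_n)

Iteration 1:
  f(-1.600000) = -1.456000
  f'(-1.600000) = 0.880000
  x_1 = -1.600000 - (-1.456000)/0.880000 = 0.054545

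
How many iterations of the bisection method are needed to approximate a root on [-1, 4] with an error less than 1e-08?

We need (b-a)/2^n ≤ 1e-08
(4 - (-1))/2^n ≤ 1e-08
5/2^n ≤ 1e-08
2^n ≥ 500000000
n ≥ log₂(500000000) = 28.90
n ≥ 29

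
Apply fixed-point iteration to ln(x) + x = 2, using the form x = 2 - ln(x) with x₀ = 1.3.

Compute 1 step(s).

Equation: ln(x) + x = 2
Fixed-point form: x = 2 - ln(x)
x₀ = 1.3

x_1 = g(1.300000) = 1.737636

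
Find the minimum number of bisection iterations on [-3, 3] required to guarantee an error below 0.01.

We need (b-a)/2^n ≤ 0.01
(3 - (-3))/2^n ≤ 0.01
6/2^n ≤ 0.01
2^n ≥ 600
n ≥ log₂(600) = 9.23
n ≥ 10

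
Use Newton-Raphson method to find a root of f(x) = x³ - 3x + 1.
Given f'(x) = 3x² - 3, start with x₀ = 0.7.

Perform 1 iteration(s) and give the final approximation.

f(x) = x³ - 3x + 1
f'(x) = 3x² - 3
x₀ = 0.7

Newton-Raphson formula: x_{n+1} = x_n - f(x_n)/f'(x_n)

Iteration 1:
  f(0.700000) = -0.757000
  f'(0.700000) = -1.530000
  x_1 = 0.700000 - (-0.757000)/(-1.530000) = 0.205229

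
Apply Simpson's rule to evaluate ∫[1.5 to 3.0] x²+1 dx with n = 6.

f(x) = x²+1
a = 1.5, b = 3.0, n = 6
h = (b - a)/n = 0.250000

Simpson's rule: (h/3)[f(x₀) + 4f(x₁) + 2f(x₂) + ... + f(xₙ)]

x_0 = 1.5000, f(x_0) = 3.250000, coefficient = 1
x_1 = 1.7500, f(x_1) = 4.062500, coefficient = 4
x_2 = 2.0000, f(x_2) = 5.000000, coefficient = 2
x_3 = 2.2500, f(x_3) = 6.062500, coefficient = 4
x_4 = 2.5000, f(x_4) = 7.250000, coefficient = 2
x_5 = 2.7500, f(x_5) = 8.562500, coefficient = 4
x_6 = 3.0000, f(x_6) = 10.000000, coefficient = 1

I ≈ (0.250000/3) × 112.500000 = 9.375000
Exact value: 9.375000
Error: 0.000000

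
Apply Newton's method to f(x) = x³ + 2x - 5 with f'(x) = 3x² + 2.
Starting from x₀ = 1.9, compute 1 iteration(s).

f(x) = x³ + 2x - 5
f'(x) = 3x² + 2
x₀ = 1.9

Newton-Raphson formula: x_{n+1} = x_n - f(x_n)/f'(x_n)

Iteration 1:
  f(1.900000) = 5.659000
  f'(1.900000) = 12.830000
  x_1 = 1.900000 - 5.659000/12.830000 = 1.458924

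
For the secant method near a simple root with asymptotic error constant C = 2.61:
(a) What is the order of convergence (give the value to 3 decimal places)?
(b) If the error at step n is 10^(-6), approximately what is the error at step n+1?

(a) Secant method has superlinear convergence with order φ = (1+√5)/2 ≈ 1.618.
    This means |e_{n+1}| ≈ C|e_n|^1.618.

(b) With |e_n| = 10^(-6) and C = 2.61:
    |e_{n+1}| ≈ 2.61 × (10^(-6))^1.618 = 2.61 × 10^(-9.71)

(a) ≈ 1.618 (golden ratio); (b) |e_{n+1}| ≈ 5.110e-10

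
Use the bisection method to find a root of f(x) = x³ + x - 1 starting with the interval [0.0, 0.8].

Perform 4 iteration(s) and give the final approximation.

f(x) = x³ + x - 1
Initial interval: [0.0, 0.8]

Iteration 1:
  c_1 = (0.000000 + 0.800000)/2 = 0.400000
  f(c_1) = f(0.400000) = -0.536000
  f(a) × f(c) ≥ 0, new interval: [0.400000, 0.800000]
Iteration 2:
  c_2 = (0.400000 + 0.800000)/2 = 0.600000
  f(c_2) = f(0.600000) = -0.184000
  f(a) × f(c) ≥ 0, new interval: [0.600000, 0.800000]
Iteration 3:
  c_3 = (0.600000 + 0.800000)/2 = 0.700000
  f(c_3) = f(0.700000) = 0.043000
  f(a) × f(c) < 0, new interval: [0.600000, 0.700000]
Iteration 4:
  c_4 = (0.600000 + 0.700000)/2 = 0.650000
  f(c_4) = f(0.650000) = -0.075375
  f(a) × f(c) ≥ 0, new interval: [0.650000, 0.700000]

After 4 iteration(s), the approximation is c_4 = 0.650000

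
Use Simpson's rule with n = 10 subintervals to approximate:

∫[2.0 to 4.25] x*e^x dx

f(x) = x*e^x
a = 2.0, b = 4.25, n = 10
h = (b - a)/n = 0.225000

Simpson's rule: (h/3)[f(x₀) + 4f(x₁) + 2f(x₂) + ... + f(xₙ)]

x_0 = 2.0000, f(x_0) = 14.778112, coefficient = 1
x_1 = 2.2250, f(x_1) = 20.588999, coefficient = 4
x_2 = 2.4500, f(x_2) = 28.391449, coefficient = 2
x_3 = 2.6750, f(x_3) = 38.820536, coefficient = 4
x_4 = 2.9000, f(x_4) = 52.705022, coefficient = 2
x_5 = 3.1250, f(x_5) = 71.124672, coefficient = 4
x_6 = 3.3500, f(x_6) = 95.484158, coefficient = 2
x_7 = 3.5750, f(x_7) = 127.608269, coefficient = 4
x_8 = 3.8000, f(x_8) = 169.864501, coefficient = 2
x_9 = 4.0250, f(x_9) = 225.320743, coefficient = 4
x_10 = 4.2500, f(x_10) = 297.948002, coefficient = 1

I ≈ (0.225000/3) × 2939.469252 = 220.460194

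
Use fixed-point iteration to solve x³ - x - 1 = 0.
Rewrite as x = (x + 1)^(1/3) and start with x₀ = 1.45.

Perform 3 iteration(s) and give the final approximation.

Equation: x³ - x - 1 = 0
Fixed-point form: x = (x + 1)^(1/3)
x₀ = 1.45

x_1 = g(1.450000) = 1.348100
x_2 = g(1.348100) = 1.329144
x_3 = g(1.329144) = 1.325558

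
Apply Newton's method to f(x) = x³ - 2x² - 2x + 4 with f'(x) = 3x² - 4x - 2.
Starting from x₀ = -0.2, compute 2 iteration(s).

f(x) = x³ - 2x² - 2x + 4
f'(x) = 3x² - 4x - 2
x₀ = -0.2

Newton-Raphson formula: x_{n+1} = x_n - f(x_n)/f'(x_n)

Iteration 1:
  f(-0.200000) = 4.312000
  f'(-0.200000) = -1.080000
  x_1 = -0.200000 - 4.312000/(-1.080000) = 3.792593
Iteration 2:
  f(3.792593) = 22.199034
  f'(3.792593) = 25.980905
  x_2 = 3.792593 - 22.199034/25.980905 = 2.938156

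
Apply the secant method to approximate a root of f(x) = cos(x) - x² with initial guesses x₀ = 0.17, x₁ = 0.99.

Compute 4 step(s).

f(x) = cos(x) - x²
x₀ = 0.17, x₁ = 0.99

Secant formula: x_{n+1} = x_n - f(x_n)(x_n - x_{n-1})/(f(x_n) - f(x_{n-1}))

Iteration 1:
  f(0.170000) = 0.956685
  f(0.990000) = -0.431410
  x_2 = 0.990000 - (-0.431410)×(0.990000 - 0.170000)/(-0.431410 - 0.956685)
       = 0.735150
Iteration 2:
  f(0.990000) = -0.431410
  f(0.735150) = 0.201285
  x_3 = 0.735150 - 0.201285×(0.735150 - 0.990000)/(0.201285 - (-0.431410))
       = 0.816228
Iteration 3:
  f(0.735150) = 0.201285
  f(0.816228) = 0.018747
  x_4 = 0.816228 - 0.018747×(0.816228 - 0.735150)/(0.018747 - 0.201285)
       = 0.824554
Iteration 4:
  f(0.816228) = 0.018747
  f(0.824554) = -0.001006
  x_5 = 0.824554 - (-0.001006)×(0.824554 - 0.816228)/(-0.001006 - 0.018747)
       = 0.824130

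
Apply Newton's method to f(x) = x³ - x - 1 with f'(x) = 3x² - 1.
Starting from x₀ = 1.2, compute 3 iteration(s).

f(x) = x³ - x - 1
f'(x) = 3x² - 1
x₀ = 1.2

Newton-Raphson formula: x_{n+1} = x_n - f(x_n)/f'(x_n)

Iteration 1:
  f(1.200000) = -0.472000
  f'(1.200000) = 3.320000
  x_1 = 1.200000 - (-0.472000)/3.320000 = 1.342169
Iteration 2:
  f(1.342169) = 0.075636
  f'(1.342169) = 4.404250
  x_2 = 1.342169 - 0.075636/4.404250 = 1.324995
Iteration 3:
  f(1.324995) = 0.001182
  f'(1.324995) = 4.266837
  x_3 = 1.324995 - 0.001182/4.266837 = 1.324718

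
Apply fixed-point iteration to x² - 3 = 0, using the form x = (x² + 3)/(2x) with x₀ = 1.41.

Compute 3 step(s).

Equation: x² - 3 = 0
Fixed-point form: x = (x² + 3)/(2x)
x₀ = 1.41

x_1 = g(1.410000) = 1.768830
x_2 = g(1.768830) = 1.732433
x_3 = g(1.732433) = 1.732051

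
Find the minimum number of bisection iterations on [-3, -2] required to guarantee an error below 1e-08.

We need (b-a)/2^n ≤ 1e-08
(-2 - (-3))/2^n ≤ 1e-08
1/2^n ≤ 1e-08
2^n ≥ 100000000
n ≥ log₂(100000000) = 26.58
n ≥ 27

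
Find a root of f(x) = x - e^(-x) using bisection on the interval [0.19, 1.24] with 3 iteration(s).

f(x) = x - e^(-x)
Initial interval: [0.19, 1.24]

Iteration 1:
  c_1 = (0.190000 + 1.240000)/2 = 0.715000
  f(c_1) = f(0.715000) = 0.225808
  f(a) × f(c) < 0, new interval: [0.190000, 0.715000]
Iteration 2:
  c_2 = (0.190000 + 0.715000)/2 = 0.452500
  f(c_2) = f(0.452500) = -0.183536
  f(a) × f(c) ≥ 0, new interval: [0.452500, 0.715000]
Iteration 3:
  c_3 = (0.452500 + 0.715000)/2 = 0.583750
  f(c_3) = f(0.583750) = 0.025947
  f(a) × f(c) < 0, new interval: [0.452500, 0.583750]

After 3 iteration(s), the approximation is c_3 = 0.583750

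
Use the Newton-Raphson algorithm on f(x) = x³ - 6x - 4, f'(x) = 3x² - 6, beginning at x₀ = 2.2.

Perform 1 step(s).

f(x) = x³ - 6x - 4
f'(x) = 3x² - 6
x₀ = 2.2

Newton-Raphson formula: x_{n+1} = x_n - f(x_n)/f'(x_n)

Iteration 1:
  f(2.200000) = -6.552000
  f'(2.200000) = 8.520000
  x_1 = 2.200000 - (-6.552000)/8.520000 = 2.969014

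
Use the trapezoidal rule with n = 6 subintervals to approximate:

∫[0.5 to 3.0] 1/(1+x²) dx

f(x) = 1/(1+x²)
a = 0.5, b = 3.0, n = 6
h = (b - a)/n = 0.416667

Trapezoidal rule: (h/2)[f(x₀) + 2f(x₁) + 2f(x₂) + ... + f(xₙ)]

x_0 = 0.5000, f(x_0) = 0.800000, coefficient = 1
x_1 = 0.9167, f(x_1) = 0.543396, coefficient = 2
x_2 = 1.3333, f(x_2) = 0.360000, coefficient = 2
x_3 = 1.7500, f(x_3) = 0.246154, coefficient = 2
x_4 = 2.1667, f(x_4) = 0.175610, coefficient = 2
x_5 = 2.5833, f(x_5) = 0.130317, coefficient = 2
x_6 = 3.0000, f(x_6) = 0.100000, coefficient = 1

I ≈ (0.416667/2) × 3.810953 = 0.793949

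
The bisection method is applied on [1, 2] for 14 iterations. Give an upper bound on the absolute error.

Bisection error bound: |error| ≤ (b-a)/2^n
|error| ≤ (2 - 1)/2^14 = 1/2^14
|error| ≤ 0.0000610352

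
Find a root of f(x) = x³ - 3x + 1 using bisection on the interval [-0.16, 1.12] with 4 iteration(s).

f(x) = x³ - 3x + 1
Initial interval: [-0.16, 1.12]

Iteration 1:
  c_1 = (-0.160000 + 1.120000)/2 = 0.480000
  f(c_1) = f(0.480000) = -0.329408
  f(a) × f(c) < 0, new interval: [-0.160000, 0.480000]
Iteration 2:
  c_2 = (-0.160000 + 0.480000)/2 = 0.160000
  f(c_2) = f(0.160000) = 0.524096
  f(a) × f(c) ≥ 0, new interval: [0.160000, 0.480000]
Iteration 3:
  c_3 = (0.160000 + 0.480000)/2 = 0.320000
  f(c_3) = f(0.320000) = 0.072768
  f(a) × f(c) ≥ 0, new interval: [0.320000, 0.480000]
Iteration 4:
  c_4 = (0.320000 + 0.480000)/2 = 0.400000
  f(c_4) = f(0.400000) = -0.136000
  f(a) × f(c) < 0, new interval: [0.320000, 0.400000]

After 4 iteration(s), the approximation is c_4 = 0.400000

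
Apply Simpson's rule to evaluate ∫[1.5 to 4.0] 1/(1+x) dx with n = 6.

f(x) = 1/(1+x)
a = 1.5, b = 4.0, n = 6
h = (b - a)/n = 0.416667

Simpson's rule: (h/3)[f(x₀) + 4f(x₁) + 2f(x₂) + ... + f(xₙ)]

x_0 = 1.5000, f(x_0) = 0.400000, coefficient = 1
x_1 = 1.9167, f(x_1) = 0.342857, coefficient = 4
x_2 = 2.3333, f(x_2) = 0.300000, coefficient = 2
x_3 = 2.7500, f(x_3) = 0.266667, coefficient = 4
x_4 = 3.1667, f(x_4) = 0.240000, coefficient = 2
x_5 = 3.5833, f(x_5) = 0.218182, coefficient = 4
x_6 = 4.0000, f(x_6) = 0.200000, coefficient = 1

I ≈ (0.416667/3) × 4.990823 = 0.693170
Exact value: 0.693147
Error: 0.000023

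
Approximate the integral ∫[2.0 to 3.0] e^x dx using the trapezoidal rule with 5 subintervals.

f(x) = e^x
a = 2.0, b = 3.0, n = 5
h = (b - a)/n = 0.200000

Trapezoidal rule: (h/2)[f(x₀) + 2f(x₁) + 2f(x₂) + ... + f(xₙ)]

x_0 = 2.0000, f(x_0) = 7.389056, coefficient = 1
x_1 = 2.2000, f(x_1) = 9.025013, coefficient = 2
x_2 = 2.4000, f(x_2) = 11.023176, coefficient = 2
x_3 = 2.6000, f(x_3) = 13.463738, coefficient = 2
x_4 = 2.8000, f(x_4) = 16.444647, coefficient = 2
x_5 = 3.0000, f(x_5) = 20.085537, coefficient = 1

I ≈ (0.200000/2) × 127.387742 = 12.738774
Exact value: 12.696481
Error: 0.042293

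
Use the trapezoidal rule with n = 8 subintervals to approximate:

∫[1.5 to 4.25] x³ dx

f(x) = x³
a = 1.5, b = 4.25, n = 8
h = (b - a)/n = 0.343750

Trapezoidal rule: (h/2)[f(x₀) + 2f(x₁) + 2f(x₂) + ... + f(xₙ)]

x_0 = 1.5000, f(x_0) = 3.375000, coefficient = 1
x_1 = 1.8438, f(x_1) = 6.267670, coefficient = 2
x_2 = 2.1875, f(x_2) = 10.467529, coefficient = 2
x_3 = 2.5312, f(x_3) = 16.218292, coefficient = 2
x_4 = 2.8750, f(x_4) = 23.763672, coefficient = 2
x_5 = 3.2188, f(x_5) = 33.347382, coefficient = 2
x_6 = 3.5625, f(x_6) = 45.213135, coefficient = 2
x_7 = 3.9062, f(x_7) = 59.604645, coefficient = 2
x_8 = 4.2500, f(x_8) = 76.765625, coefficient = 1

I ≈ (0.343750/2) × 469.905273 = 80.764969
Exact value: 80.297852
Error: 0.467117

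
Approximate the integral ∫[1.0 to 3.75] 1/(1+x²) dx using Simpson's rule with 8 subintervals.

f(x) = 1/(1+x²)
a = 1.0, b = 3.75, n = 8
h = (b - a)/n = 0.343750

Simpson's rule: (h/3)[f(x₀) + 4f(x₁) + 2f(x₂) + ... + f(xₙ)]

x_0 = 1.0000, f(x_0) = 0.500000, coefficient = 1
x_1 = 1.3438, f(x_1) = 0.356422, coefficient = 4
x_2 = 1.6875, f(x_2) = 0.259898, coefficient = 2
x_3 = 2.0312, f(x_3) = 0.195085, coefficient = 4
x_4 = 2.3750, f(x_4) = 0.150588, coefficient = 2
x_5 = 2.7188, f(x_5) = 0.119167, coefficient = 4
x_6 = 3.0625, f(x_6) = 0.096349, coefficient = 2
x_7 = 3.4062, f(x_7) = 0.079349, coefficient = 4
x_8 = 3.7500, f(x_8) = 0.066390, coefficient = 1

I ≈ (0.343750/3) × 4.580152 = 0.524809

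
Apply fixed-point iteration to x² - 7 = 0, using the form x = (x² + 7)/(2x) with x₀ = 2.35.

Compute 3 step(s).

Equation: x² - 7 = 0
Fixed-point form: x = (x² + 7)/(2x)
x₀ = 2.35

x_1 = g(2.350000) = 2.664362
x_2 = g(2.664362) = 2.645816
x_3 = g(2.645816) = 2.645751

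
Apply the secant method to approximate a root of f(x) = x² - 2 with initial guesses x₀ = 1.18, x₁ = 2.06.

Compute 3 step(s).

f(x) = x² - 2
x₀ = 1.18, x₁ = 2.06

Secant formula: x_{n+1} = x_n - f(x_n)(x_n - x_{n-1})/(f(x_n) - f(x_{n-1}))

Iteration 1:
  f(1.180000) = -0.607600
  f(2.060000) = 2.243600
  x_2 = 2.060000 - 2.243600×(2.060000 - 1.180000)/(2.243600 - (-0.607600))
       = 1.367531
Iteration 2:
  f(2.060000) = 2.243600
  f(1.367531) = -0.129859
  x_3 = 1.367531 - (-0.129859)×(1.367531 - 2.060000)/(-0.129859 - 2.243600)
       = 1.405418
Iteration 3:
  f(1.367531) = -0.129859
  f(1.405418) = -0.024800
  x_4 = 1.405418 - (-0.024800)×(1.405418 - 1.367531)/(-0.024800 - (-0.129859))
       = 1.414362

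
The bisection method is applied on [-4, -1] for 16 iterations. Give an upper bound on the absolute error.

Bisection error bound: |error| ≤ (b-a)/2^n
|error| ≤ (-1 - (-4))/2^16 = 3/2^16
|error| ≤ 0.0000457764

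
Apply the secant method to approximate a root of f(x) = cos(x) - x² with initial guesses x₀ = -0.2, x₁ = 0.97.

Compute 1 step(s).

f(x) = cos(x) - x²
x₀ = -0.2, x₁ = 0.97

Secant formula: x_{n+1} = x_n - f(x_n)(x_n - x_{n-1})/(f(x_n) - f(x_{n-1}))

Iteration 1:
  f(-0.200000) = 0.940067
  f(0.970000) = -0.375600
  x_2 = 0.970000 - (-0.375600)×(0.970000 - (-0.200000))/(-0.375600 - 0.940067)
       = 0.635985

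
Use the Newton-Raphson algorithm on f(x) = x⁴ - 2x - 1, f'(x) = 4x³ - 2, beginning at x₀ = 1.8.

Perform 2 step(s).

f(x) = x⁴ - 2x - 1
f'(x) = 4x³ - 2
x₀ = 1.8

Newton-Raphson formula: x_{n+1} = x_n - f(x_n)/f'(x_n)

Iteration 1:
  f(1.800000) = 5.897600
  f'(1.800000) = 21.328000
  x_1 = 1.800000 - 5.897600/21.328000 = 1.523481
Iteration 2:
  f(1.523481) = 1.340051
  f'(1.523481) = 12.143960
  x_2 = 1.523481 - 1.340051/12.143960 = 1.413134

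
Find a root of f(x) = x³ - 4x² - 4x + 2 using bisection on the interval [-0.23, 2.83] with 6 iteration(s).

f(x) = x³ - 4x² - 4x + 2
Initial interval: [-0.23, 2.83]

Iteration 1:
  c_1 = (-0.230000 + 2.830000)/2 = 1.300000
  f(c_1) = f(1.300000) = -7.763000
  f(a) × f(c) < 0, new interval: [-0.230000, 1.300000]
Iteration 2:
  c_2 = (-0.230000 + 1.300000)/2 = 0.535000
  f(c_2) = f(0.535000) = -1.131770
  f(a) × f(c) < 0, new interval: [-0.230000, 0.535000]
Iteration 3:
  c_3 = (-0.230000 + 0.535000)/2 = 0.152500
  f(c_3) = f(0.152500) = 1.300522
  f(a) × f(c) ≥ 0, new interval: [0.152500, 0.535000]
Iteration 4:
  c_4 = (0.152500 + 0.535000)/2 = 0.343750
  f(c_4) = f(0.343750) = 0.192963
  f(a) × f(c) ≥ 0, new interval: [0.343750, 0.535000]
Iteration 5:
  c_5 = (0.343750 + 0.535000)/2 = 0.439375
  f(c_5) = f(0.439375) = -0.444880
  f(a) × f(c) < 0, new interval: [0.343750, 0.439375]
Iteration 6:
  c_6 = (0.343750 + 0.439375)/2 = 0.391563
  f(c_6) = f(0.391563) = -0.119500
  f(a) × f(c) < 0, new interval: [0.343750, 0.391563]

After 6 iteration(s), the approximation is c_6 = 0.391563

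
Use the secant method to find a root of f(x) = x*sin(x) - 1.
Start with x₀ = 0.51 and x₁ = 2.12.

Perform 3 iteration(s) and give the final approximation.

f(x) = x*sin(x) - 1
x₀ = 0.51, x₁ = 2.12

Secant formula: x_{n+1} = x_n - f(x_n)(x_n - x_{n-1})/(f(x_n) - f(x_{n-1}))

Iteration 1:
  f(0.510000) = -0.751030
  f(2.120000) = 0.808234
  x_2 = 2.120000 - 0.808234×(2.120000 - 0.510000)/(0.808234 - (-0.751030))
       = 1.285467
Iteration 2:
  f(2.120000) = 0.808234
  f(1.285467) = 0.233495
  x_3 = 1.285467 - 0.233495×(1.285467 - 2.120000)/(0.233495 - 0.808234)
       = 0.946428
Iteration 3:
  f(1.285467) = 0.233495
  f(0.946428) = -0.232132
  x_4 = 0.946428 - (-0.232132)×(0.946428 - 1.285467)/(-0.232132 - 0.233495)
       = 1.115452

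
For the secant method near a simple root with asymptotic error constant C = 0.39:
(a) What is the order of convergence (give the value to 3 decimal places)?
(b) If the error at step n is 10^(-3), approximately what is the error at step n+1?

(a) Secant method has superlinear convergence with order φ = (1+√5)/2 ≈ 1.618.
    This means |e_{n+1}| ≈ C|e_n|^1.618.

(b) With |e_n| = 10^(-3) and C = 0.39:
    |e_{n+1}| ≈ 0.39 × (10^(-3))^1.618 = 0.39 × 10^(-4.85)

(a) ≈ 1.618 (golden ratio); (b) |e_{n+1}| ≈ 5.457e-06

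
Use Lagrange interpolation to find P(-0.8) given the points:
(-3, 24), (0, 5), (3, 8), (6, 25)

Lagrange interpolation formula:
P(x) = Σ yᵢ × Lᵢ(x)
where Lᵢ(x) = Π_{j≠i} (x - xⱼ)/(xᵢ - xⱼ)

L_0(-0.8) = (-0.8 - 0)/(-3 - 0) × (-0.8 - 3)/(-3 - 3) × (-0.8 - 6)/(-3 - 6) = 0.127605
L_1(-0.8) = (-0.8 - (-3))/(0 - (-3)) × (-0.8 - 3)/(0 - 3) × (-0.8 - 6)/(0 - 6) = 1.052741
L_2(-0.8) = (-0.8 - (-3))/(3 - (-3)) × (-0.8 - 0)/(3 - 0) × (-0.8 - 6)/(3 - 6) = -0.221630
L_3(-0.8) = (-0.8 - (-3))/(6 - (-3)) × (-0.8 - 0)/(6 - 0) × (-0.8 - 3)/(6 - 3) = 0.041284

P(-0.8) = 24×L_0(-0.8) + 5×L_1(-0.8) + 8×L_2(-0.8) + 25×L_3(-0.8)
P(-0.8) = 7.585284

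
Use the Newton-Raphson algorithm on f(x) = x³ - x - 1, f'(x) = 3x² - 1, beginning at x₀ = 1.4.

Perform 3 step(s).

f(x) = x³ - x - 1
f'(x) = 3x² - 1
x₀ = 1.4

Newton-Raphson formula: x_{n+1} = x_n - f(x_n)/f'(x_n)

Iteration 1:
  f(1.400000) = 0.344000
  f'(1.400000) = 4.880000
  x_1 = 1.400000 - 0.344000/4.880000 = 1.329508
Iteration 2:
  f(1.329508) = 0.020520
  f'(1.329508) = 4.302776
  x_2 = 1.329508 - 0.020520/4.302776 = 1.324739
Iteration 3:
  f(1.324739) = 0.000091
  f'(1.324739) = 4.264802
  x_3 = 1.324739 - 0.000091/4.264802 = 1.324718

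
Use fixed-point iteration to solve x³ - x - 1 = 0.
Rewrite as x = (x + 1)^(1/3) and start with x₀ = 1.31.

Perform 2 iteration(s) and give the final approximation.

Equation: x³ - x - 1 = 0
Fixed-point form: x = (x + 1)^(1/3)
x₀ = 1.31

x_1 = g(1.310000) = 1.321916
x_2 = g(1.321916) = 1.324186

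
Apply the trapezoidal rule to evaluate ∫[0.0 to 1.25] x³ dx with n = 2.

f(x) = x³
a = 0.0, b = 1.25, n = 2
h = (b - a)/n = 0.625000

Trapezoidal rule: (h/2)[f(x₀) + 2f(x₁) + 2f(x₂) + ... + f(xₙ)]

x_0 = 0.0000, f(x_0) = 0.000000, coefficient = 1
x_1 = 0.6250, f(x_1) = 0.244141, coefficient = 2
x_2 = 1.2500, f(x_2) = 1.953125, coefficient = 1

I ≈ (0.625000/2) × 2.441406 = 0.762939
Exact value: 0.610352
Error: 0.152588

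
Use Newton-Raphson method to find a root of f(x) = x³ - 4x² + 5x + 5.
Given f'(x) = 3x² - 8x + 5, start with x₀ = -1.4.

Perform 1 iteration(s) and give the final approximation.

f(x) = x³ - 4x² + 5x + 5
f'(x) = 3x² - 8x + 5
x₀ = -1.4

Newton-Raphson formula: x_{n+1} = x_n - f(x_n)/f'(x_n)

Iteration 1:
  f(-1.400000) = -12.584000
  f'(-1.400000) = 22.080000
  x_1 = -1.400000 - (-12.584000)/22.080000 = -0.830072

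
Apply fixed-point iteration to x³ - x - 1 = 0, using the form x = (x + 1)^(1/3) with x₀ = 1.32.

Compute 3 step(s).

Equation: x³ - x - 1 = 0
Fixed-point form: x = (x + 1)^(1/3)
x₀ = 1.32

x_1 = g(1.320000) = 1.323821
x_2 = g(1.323821) = 1.324548
x_3 = g(1.324548) = 1.324686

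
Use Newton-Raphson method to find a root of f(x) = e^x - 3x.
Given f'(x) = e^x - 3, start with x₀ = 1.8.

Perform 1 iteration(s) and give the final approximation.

f(x) = e^x - 3x
f'(x) = e^x - 3
x₀ = 1.8

Newton-Raphson formula: x_{n+1} = x_n - f(x_n)/f'(x_n)

Iteration 1:
  f(1.800000) = 0.649647
  f'(1.800000) = 3.049647
  x_1 = 1.800000 - 0.649647/3.049647 = 1.586976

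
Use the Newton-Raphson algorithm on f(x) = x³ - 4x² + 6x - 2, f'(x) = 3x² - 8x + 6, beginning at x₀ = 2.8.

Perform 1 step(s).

f(x) = x³ - 4x² + 6x - 2
f'(x) = 3x² - 8x + 6
x₀ = 2.8

Newton-Raphson formula: x_{n+1} = x_n - f(x_n)/f'(x_n)

Iteration 1:
  f(2.800000) = 5.392000
  f'(2.800000) = 7.120000
  x_1 = 2.800000 - 5.392000/7.120000 = 2.042697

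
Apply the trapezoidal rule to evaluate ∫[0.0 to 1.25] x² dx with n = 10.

f(x) = x²
a = 0.0, b = 1.25, n = 10
h = (b - a)/n = 0.125000

Trapezoidal rule: (h/2)[f(x₀) + 2f(x₁) + 2f(x₂) + ... + f(xₙ)]

x_0 = 0.0000, f(x_0) = 0.000000, coefficient = 1
x_1 = 0.1250, f(x_1) = 0.015625, coefficient = 2
x_2 = 0.2500, f(x_2) = 0.062500, coefficient = 2
x_3 = 0.3750, f(x_3) = 0.140625, coefficient = 2
x_4 = 0.5000, f(x_4) = 0.250000, coefficient = 2
x_5 = 0.6250, f(x_5) = 0.390625, coefficient = 2
x_6 = 0.7500, f(x_6) = 0.562500, coefficient = 2
x_7 = 0.8750, f(x_7) = 0.765625, coefficient = 2
x_8 = 1.0000, f(x_8) = 1.000000, coefficient = 2
x_9 = 1.1250, f(x_9) = 1.265625, coefficient = 2
x_10 = 1.2500, f(x_10) = 1.562500, coefficient = 1

I ≈ (0.125000/2) × 10.468750 = 0.654297
Exact value: 0.651042
Error: 0.003255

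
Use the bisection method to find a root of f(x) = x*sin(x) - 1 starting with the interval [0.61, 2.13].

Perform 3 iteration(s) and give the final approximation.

f(x) = x*sin(x) - 1
Initial interval: [0.61, 2.13]

Iteration 1:
  c_1 = (0.610000 + 2.130000)/2 = 1.370000
  f(c_1) = f(1.370000) = 0.342474
  f(a) × f(c) < 0, new interval: [0.610000, 1.370000]
Iteration 2:
  c_2 = (0.610000 + 1.370000)/2 = 0.990000
  f(c_2) = f(0.990000) = -0.172334
  f(a) × f(c) ≥ 0, new interval: [0.990000, 1.370000]
Iteration 3:
  c_3 = (0.990000 + 1.370000)/2 = 1.180000
  f(c_3) = f(1.180000) = 0.091035
  f(a) × f(c) < 0, new interval: [0.990000, 1.180000]

After 3 iteration(s), the approximation is c_3 = 1.180000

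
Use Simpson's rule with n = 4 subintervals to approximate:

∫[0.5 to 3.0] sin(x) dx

f(x) = sin(x)
a = 0.5, b = 3.0, n = 4
h = (b - a)/n = 0.625000

Simpson's rule: (h/3)[f(x₀) + 4f(x₁) + 2f(x₂) + ... + f(xₙ)]

x_0 = 0.5000, f(x_0) = 0.479426, coefficient = 1
x_1 = 1.1250, f(x_1) = 0.902268, coefficient = 4
x_2 = 1.7500, f(x_2) = 0.983986, coefficient = 2
x_3 = 2.3750, f(x_3) = 0.693685, coefficient = 4
x_4 = 3.0000, f(x_4) = 0.141120, coefficient = 1

I ≈ (0.625000/3) × 8.972328 = 1.869235
Exact value: 1.867575
Error: 0.001660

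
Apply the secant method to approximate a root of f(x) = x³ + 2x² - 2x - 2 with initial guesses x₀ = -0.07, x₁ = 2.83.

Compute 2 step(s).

f(x) = x³ + 2x² - 2x - 2
x₀ = -0.07, x₁ = 2.83

Secant formula: x_{n+1} = x_n - f(x_n)(x_n - x_{n-1})/(f(x_n) - f(x_{n-1}))

Iteration 1:
  f(-0.070000) = -1.850543
  f(2.830000) = 31.022987
  x_2 = 2.830000 - 31.022987×(2.830000 - (-0.070000))/(31.022987 - (-1.850543))
       = 0.093249
Iteration 2:
  f(2.830000) = 31.022987
  f(0.093249) = -2.168297
  x_3 = 0.093249 - (-2.168297)×(0.093249 - 2.830000)/(-2.168297 - 31.022987)
       = 0.272034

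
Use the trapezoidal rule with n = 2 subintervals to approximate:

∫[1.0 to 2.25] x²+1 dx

f(x) = x²+1
a = 1.0, b = 2.25, n = 2
h = (b - a)/n = 0.625000

Trapezoidal rule: (h/2)[f(x₀) + 2f(x₁) + 2f(x₂) + ... + f(xₙ)]

x_0 = 1.0000, f(x_0) = 2.000000, coefficient = 1
x_1 = 1.6250, f(x_1) = 3.640625, coefficient = 2
x_2 = 2.2500, f(x_2) = 6.062500, coefficient = 1

I ≈ (0.625000/2) × 15.343750 = 4.794922
Exact value: 4.713542
Error: 0.081380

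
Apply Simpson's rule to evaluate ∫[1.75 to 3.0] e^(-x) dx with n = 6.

f(x) = e^(-x)
a = 1.75, b = 3.0, n = 6
h = (b - a)/n = 0.208333

Simpson's rule: (h/3)[f(x₀) + 4f(x₁) + 2f(x₂) + ... + f(xₙ)]

x_0 = 1.7500, f(x_0) = 0.173774, coefficient = 1
x_1 = 1.9583, f(x_1) = 0.141093, coefficient = 4
x_2 = 2.1667, f(x_2) = 0.114559, coefficient = 2
x_3 = 2.3750, f(x_3) = 0.093014, coefficient = 4
x_4 = 2.5833, f(x_4) = 0.075522, coefficient = 2
x_5 = 2.7917, f(x_5) = 0.061319, coefficient = 4
x_6 = 3.0000, f(x_6) = 0.049787, coefficient = 1

I ≈ (0.208333/3) × 1.785430 = 0.123988
Exact value: 0.123987
Error: 0.000001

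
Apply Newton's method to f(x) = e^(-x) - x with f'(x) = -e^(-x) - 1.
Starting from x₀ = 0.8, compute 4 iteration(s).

f(x) = e^(-x) - x
f'(x) = -e^(-x) - 1
x₀ = 0.8

Newton-Raphson formula: x_{n+1} = x_n - f(x_n)/f'(x_n)

Iteration 1:
  f(0.800000) = -0.350671
  f'(0.800000) = -1.449329
  x_1 = 0.800000 - (-0.350671)/(-1.449329) = 0.558046
Iteration 2:
  f(0.558046) = 0.014280
  f'(0.558046) = -1.572326
  x_2 = 0.558046 - 0.014280/(-1.572326) = 0.567128
Iteration 3:
  f(0.567128) = 0.000024
  f'(0.567128) = -1.567152
  x_3 = 0.567128 - 0.000024/(-1.567152) = 0.567143
Iteration 4:
  f(0.567143) = 0.000000
  f'(0.567143) = -1.567143
  x_4 = 0.567143 - 0.000000/(-1.567143) = 0.567143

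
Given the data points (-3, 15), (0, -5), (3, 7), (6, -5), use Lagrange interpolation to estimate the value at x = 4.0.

Lagrange interpolation formula:
P(x) = Σ yᵢ × Lᵢ(x)
where Lᵢ(x) = Π_{j≠i} (x - xⱼ)/(xᵢ - xⱼ)

L_0(4.0) = (4.0 - 0)/(-3 - 0) × (4.0 - 3)/(-3 - 3) × (4.0 - 6)/(-3 - 6) = 0.049383
L_1(4.0) = (4.0 - (-3))/(0 - (-3)) × (4.0 - 3)/(0 - 3) × (4.0 - 6)/(0 - 6) = -0.259259
L_2(4.0) = (4.0 - (-3))/(3 - (-3)) × (4.0 - 0)/(3 - 0) × (4.0 - 6)/(3 - 6) = 1.037037
L_3(4.0) = (4.0 - (-3))/(6 - (-3)) × (4.0 - 0)/(6 - 0) × (4.0 - 3)/(6 - 3) = 0.172840

P(4.0) = 15×L_0(4.0) + (-5)×L_1(4.0) + 7×L_2(4.0) + (-5)×L_3(4.0)
P(4.0) = 8.432099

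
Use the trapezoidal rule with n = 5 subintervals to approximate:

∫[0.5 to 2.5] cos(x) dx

f(x) = cos(x)
a = 0.5, b = 2.5, n = 5
h = (b - a)/n = 0.400000

Trapezoidal rule: (h/2)[f(x₀) + 2f(x₁) + 2f(x₂) + ... + f(xₙ)]

x_0 = 0.5000, f(x_0) = 0.877583, coefficient = 1
x_1 = 0.9000, f(x_1) = 0.621610, coefficient = 2
x_2 = 1.3000, f(x_2) = 0.267499, coefficient = 2
x_3 = 1.7000, f(x_3) = -0.128844, coefficient = 2
x_4 = 2.1000, f(x_4) = -0.504846, coefficient = 2
x_5 = 2.5000, f(x_5) = -0.801144, coefficient = 1

I ≈ (0.400000/2) × 0.587275 = 0.117455
Exact value: 0.119047
Error: 0.001592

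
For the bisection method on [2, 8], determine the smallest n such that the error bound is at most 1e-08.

We need (b-a)/2^n ≤ 1e-08
(8 - 2)/2^n ≤ 1e-08
6/2^n ≤ 1e-08
2^n ≥ 600000000
n ≥ log₂(600000000) = 29.16
n ≥ 30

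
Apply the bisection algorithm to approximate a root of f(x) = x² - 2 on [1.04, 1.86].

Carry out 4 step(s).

f(x) = x² - 2
Initial interval: [1.04, 1.86]

Iteration 1:
  c_1 = (1.040000 + 1.860000)/2 = 1.450000
  f(c_1) = f(1.450000) = 0.102500
  f(a) × f(c) < 0, new interval: [1.040000, 1.450000]
Iteration 2:
  c_2 = (1.040000 + 1.450000)/2 = 1.245000
  f(c_2) = f(1.245000) = -0.449975
  f(a) × f(c) ≥ 0, new interval: [1.245000, 1.450000]
Iteration 3:
  c_3 = (1.245000 + 1.450000)/2 = 1.347500
  f(c_3) = f(1.347500) = -0.184244
  f(a) × f(c) ≥ 0, new interval: [1.347500, 1.450000]
Iteration 4:
  c_4 = (1.347500 + 1.450000)/2 = 1.398750
  f(c_4) = f(1.398750) = -0.043498
  f(a) × f(c) ≥ 0, new interval: [1.398750, 1.450000]

After 4 iteration(s), the approximation is c_4 = 1.398750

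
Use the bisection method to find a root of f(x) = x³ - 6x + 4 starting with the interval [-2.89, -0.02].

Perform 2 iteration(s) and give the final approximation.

f(x) = x³ - 6x + 4
Initial interval: [-2.89, -0.02]

Iteration 1:
  c_1 = (-2.890000 + (-0.020000))/2 = -1.455000
  f(c_1) = f(-1.455000) = 9.649729
  f(a) × f(c) < 0, new interval: [-2.890000, -1.455000]
Iteration 2:
  c_2 = (-2.890000 + (-1.455000))/2 = -2.172500
  f(c_2) = f(-2.172500) = 6.781330
  f(a) × f(c) < 0, new interval: [-2.890000, -2.172500]

After 2 iteration(s), the approximation is c_2 = -2.172500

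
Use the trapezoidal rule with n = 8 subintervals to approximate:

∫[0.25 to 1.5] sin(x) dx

f(x) = sin(x)
a = 0.25, b = 1.5, n = 8
h = (b - a)/n = 0.156250

Trapezoidal rule: (h/2)[f(x₀) + 2f(x₁) + 2f(x₂) + ... + f(xₙ)]

x_0 = 0.2500, f(x_0) = 0.247404, coefficient = 1
x_1 = 0.4062, f(x_1) = 0.395167, coefficient = 2
x_2 = 0.5625, f(x_2) = 0.533303, coefficient = 2
x_3 = 0.7188, f(x_3) = 0.658444, coefficient = 2
x_4 = 0.8750, f(x_4) = 0.767544, coefficient = 2
x_5 = 1.0312, f(x_5) = 0.857942, coefficient = 2
x_6 = 1.1875, f(x_6) = 0.927437, coefficient = 2
x_7 = 1.3438, f(x_7) = 0.974336, coefficient = 2
x_8 = 1.5000, f(x_8) = 0.997495, coefficient = 1

I ≈ (0.156250/2) × 11.473243 = 0.896347
Exact value: 0.898175
Error: 0.001828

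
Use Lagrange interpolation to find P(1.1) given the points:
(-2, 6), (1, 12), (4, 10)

Lagrange interpolation formula:
P(x) = Σ yᵢ × Lᵢ(x)
where Lᵢ(x) = Π_{j≠i} (x - xⱼ)/(xᵢ - xⱼ)

L_0(1.1) = (1.1 - 1)/(-2 - 1) × (1.1 - 4)/(-2 - 4) = -0.016111
L_1(1.1) = (1.1 - (-2))/(1 - (-2)) × (1.1 - 4)/(1 - 4) = 0.998889
L_2(1.1) = (1.1 - (-2))/(4 - (-2)) × (1.1 - 1)/(4 - 1) = 0.017222

P(1.1) = 6×L_0(1.1) + 12×L_1(1.1) + 10×L_2(1.1)
P(1.1) = 12.062222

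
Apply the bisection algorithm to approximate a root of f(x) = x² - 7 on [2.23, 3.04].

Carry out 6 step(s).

f(x) = x² - 7
Initial interval: [2.23, 3.04]

Iteration 1:
  c_1 = (2.230000 + 3.040000)/2 = 2.635000
  f(c_1) = f(2.635000) = -0.056775
  f(a) × f(c) ≥ 0, new interval: [2.635000, 3.040000]
Iteration 2:
  c_2 = (2.635000 + 3.040000)/2 = 2.837500
  f(c_2) = f(2.837500) = 1.051406
  f(a) × f(c) < 0, new interval: [2.635000, 2.837500]
Iteration 3:
  c_3 = (2.635000 + 2.837500)/2 = 2.736250
  f(c_3) = f(2.736250) = 0.487064
  f(a) × f(c) < 0, new interval: [2.635000, 2.736250]
Iteration 4:
  c_4 = (2.635000 + 2.736250)/2 = 2.685625
  f(c_4) = f(2.685625) = 0.212582
  f(a) × f(c) < 0, new interval: [2.635000, 2.685625]
Iteration 5:
  c_5 = (2.635000 + 2.685625)/2 = 2.660312
  f(c_5) = f(2.660312) = 0.077263
  f(a) × f(c) < 0, new interval: [2.635000, 2.660312]
Iteration 6:
  c_6 = (2.635000 + 2.660312)/2 = 2.647656
  f(c_6) = f(2.647656) = 0.010084
  f(a) × f(c) < 0, new interval: [2.635000, 2.647656]

After 6 iteration(s), the approximation is c_6 = 2.647656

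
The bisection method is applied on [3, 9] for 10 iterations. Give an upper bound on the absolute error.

Bisection error bound: |error| ≤ (b-a)/2^n
|error| ≤ (9 - 3)/2^10 = 6/2^10
|error| ≤ 0.0058593750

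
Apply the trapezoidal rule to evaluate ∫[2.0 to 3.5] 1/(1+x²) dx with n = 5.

f(x) = 1/(1+x²)
a = 2.0, b = 3.5, n = 5
h = (b - a)/n = 0.300000

Trapezoidal rule: (h/2)[f(x₀) + 2f(x₁) + 2f(x₂) + ... + f(xₙ)]

x_0 = 2.0000, f(x_0) = 0.200000, coefficient = 1
x_1 = 2.3000, f(x_1) = 0.158983, coefficient = 2
x_2 = 2.6000, f(x_2) = 0.128866, coefficient = 2
x_3 = 2.9000, f(x_3) = 0.106270, coefficient = 2
x_4 = 3.2000, f(x_4) = 0.088968, coefficient = 2
x_5 = 3.5000, f(x_5) = 0.075472, coefficient = 1

I ≈ (0.300000/2) × 1.241644 = 0.186247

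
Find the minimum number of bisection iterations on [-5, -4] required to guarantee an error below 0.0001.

We need (b-a)/2^n ≤ 0.0001
(-4 - (-5))/2^n ≤ 0.0001
1/2^n ≤ 0.0001
2^n ≥ 10000
n ≥ log₂(10000) = 13.29
n ≥ 14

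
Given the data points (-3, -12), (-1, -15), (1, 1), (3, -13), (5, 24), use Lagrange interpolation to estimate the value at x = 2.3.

Lagrange interpolation formula:
P(x) = Σ yᵢ × Lᵢ(x)
where Lᵢ(x) = Π_{j≠i} (x - xⱼ)/(xᵢ - xⱼ)

L_0(2.3) = (2.3 - (-1))/(-3 - (-1)) × (2.3 - 1)/(-3 - 1) × (2.3 - 3)/(-3 - 3) × (2.3 - 5)/(-3 - 5) = 0.021115
L_1(2.3) = (2.3 - (-3))/(-1 - (-3)) × (2.3 - 1)/(-1 - 1) × (2.3 - 3)/(-1 - 3) × (2.3 - 5)/(-1 - 5) = -0.135647
L_2(2.3) = (2.3 - (-3))/(1 - (-3)) × (2.3 - (-1))/(1 - (-1)) × (2.3 - 3)/(1 - 3) × (2.3 - 5)/(1 - 5) = 0.516502
L_3(2.3) = (2.3 - (-3))/(3 - (-3)) × (2.3 - (-1))/(3 - (-1)) × (2.3 - 1)/(3 - 1) × (2.3 - 5)/(3 - 5) = 0.639478
L_4(2.3) = (2.3 - (-3))/(5 - (-3)) × (2.3 - (-1))/(5 - (-1)) × (2.3 - 1)/(5 - 1) × (2.3 - 3)/(5 - 3) = -0.041448

P(2.3) = (-12)×L_0(2.3) + (-15)×L_1(2.3) + 1×L_2(2.3) + (-13)×L_3(2.3) + 24×L_4(2.3)
P(2.3) = -7.010133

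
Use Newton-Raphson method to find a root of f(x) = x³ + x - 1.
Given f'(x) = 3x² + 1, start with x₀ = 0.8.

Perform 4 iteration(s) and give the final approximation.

f(x) = x³ + x - 1
f'(x) = 3x² + 1
x₀ = 0.8

Newton-Raphson formula: x_{n+1} = x_n - f(x_n)/f'(x_n)

Iteration 1:
  f(0.800000) = 0.312000
  f'(0.800000) = 2.920000
  x_1 = 0.800000 - 0.312000/2.920000 = 0.693151
Iteration 2:
  f(0.693151) = 0.026180
  f'(0.693151) = 2.441374
  x_2 = 0.693151 - 0.026180/2.441374 = 0.682427
Iteration 3:
  f(0.682427) = 0.000238
  f'(0.682427) = 2.397120
  x_3 = 0.682427 - 0.000238/2.397120 = 0.682328
Iteration 4:
  f(0.682328) = 0.000000
  f'(0.682328) = 2.396714
  x_4 = 0.682328 - 0.000000/2.396714 = 0.682328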